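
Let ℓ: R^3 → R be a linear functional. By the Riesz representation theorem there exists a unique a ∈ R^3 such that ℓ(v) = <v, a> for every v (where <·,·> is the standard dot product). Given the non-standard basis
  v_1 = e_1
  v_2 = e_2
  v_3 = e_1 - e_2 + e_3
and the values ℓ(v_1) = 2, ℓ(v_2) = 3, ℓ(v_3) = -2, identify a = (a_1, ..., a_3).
a = (2, 3, -1)

Write a = (a_1, ..., a_3) in the standard basis. For each basis vector v_i, ℓ(v_i) = <v_i, a> is a linear equation in the a_j's. Collect the n equations into a matrix system V a = ℓ, where row i of V is v_i (expressed in the standard basis). Since V is invertible (lower-triangular with 1s on the diagonal, up to permutation), solve by back-substitution:
  V =
[[1, 0, 0],
 [0, 1, 0],
 [1, -1, 1]]
  V a = (2, 3, -2)
Solving gives a = (2, 3, -1).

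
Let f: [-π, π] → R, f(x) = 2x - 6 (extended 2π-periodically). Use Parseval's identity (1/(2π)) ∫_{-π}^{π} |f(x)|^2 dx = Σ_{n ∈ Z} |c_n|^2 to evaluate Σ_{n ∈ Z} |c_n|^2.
Σ |c_n|^2 = 4π^2/3 + 36

Expand and integrate term by term over [-π, π]:
  ∫ (2x)^2 dx = 4·(2π^3/3); ∫ 2·2·(-6)·x dx = 0 (odd integrand); ∫ (-6)^2 dx = 36·2π.
So (1/(2π)) ∫_{-π}^{π} (2x - 6)^2 dx = 4π^2/3 + 36 = 4π^2/3 + 36.
Parseval ⇒ Σ |c_n|^2 = 4π^2/3 + 36.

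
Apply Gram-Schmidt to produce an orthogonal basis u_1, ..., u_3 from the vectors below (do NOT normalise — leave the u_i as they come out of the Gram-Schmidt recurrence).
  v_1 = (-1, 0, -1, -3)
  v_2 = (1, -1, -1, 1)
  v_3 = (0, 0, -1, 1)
Orthogonal basis:
  u_1 = (-1, 0, -1, -3)
  u_2 = (8/11, -1, -14/11, 2/11)
  u_3 = (-18/35, 16/35, -3/5, 13/35)

Apply the Gram-Schmidt recurrence
  u_1 = v_1
  u_i = v_i − Σ_{j<i} ((v_i · u_j) / (u_j · u_j)) · u_j.

Step by step this gives:
  u_1 = (-1, 0, -1, -3)
  u_2 = (8/11, -1, -14/11, 2/11)
  u_3 = (-18/35, 16/35, -3/5, 13/35)

Orthogonality check:
  u_2 · u_1 = 0 (should be 0)
  u_3 · u_1 = 0 (should be 0)
  u_3 · u_2 = 0 (should be 0)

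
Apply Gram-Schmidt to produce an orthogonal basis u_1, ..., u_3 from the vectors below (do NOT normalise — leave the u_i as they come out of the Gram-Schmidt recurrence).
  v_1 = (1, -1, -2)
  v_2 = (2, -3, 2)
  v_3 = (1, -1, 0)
Orthogonal basis:
  u_1 = (1, -1, -2)
  u_2 = (11/6, -17/6, 7/3)
  u_3 = (16/101, 12/101, 2/101)

Apply the Gram-Schmidt recurrence
  u_1 = v_1
  u_i = v_i − Σ_{j<i} ((v_i · u_j) / (u_j · u_j)) · u_j.

Step by step this gives:
  u_1 = (1, -1, -2)
  u_2 = (11/6, -17/6, 7/3)
  u_3 = (16/101, 12/101, 2/101)

Orthogonality check:
  u_2 · u_1 = 0 (should be 0)
  u_3 · u_1 = 0 (should be 0)
  u_3 · u_2 = 0 (should be 0)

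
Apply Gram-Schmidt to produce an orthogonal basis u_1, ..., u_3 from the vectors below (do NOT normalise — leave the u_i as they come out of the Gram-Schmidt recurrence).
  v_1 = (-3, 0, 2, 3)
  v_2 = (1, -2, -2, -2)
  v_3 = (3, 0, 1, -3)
Orthogonal basis:
  u_1 = (-3, 0, 2, 3)
  u_2 = (-17/22, -2, -9/11, -5/22)
  u_3 = (6/13, -12/13, 27/13, -12/13)

Apply the Gram-Schmidt recurrence
  u_1 = v_1
  u_i = v_i − Σ_{j<i} ((v_i · u_j) / (u_j · u_j)) · u_j.

Step by step this gives:
  u_1 = (-3, 0, 2, 3)
  u_2 = (-17/22, -2, -9/11, -5/22)
  u_3 = (6/13, -12/13, 27/13, -12/13)

Orthogonality check:
  u_2 · u_1 = 0 (should be 0)
  u_3 · u_1 = 0 (should be 0)
  u_3 · u_2 = 0 (should be 0)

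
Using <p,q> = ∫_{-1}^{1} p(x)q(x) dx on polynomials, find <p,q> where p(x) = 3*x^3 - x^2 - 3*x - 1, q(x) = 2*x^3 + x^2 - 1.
<p,q> = 32/35

Expand the product: p(x)·q(x) = 6*x^6 + x^5 - 7*x^4 - 8*x^3 + 3*x + 1.
∫_{-1}^{1} of each monomial x^k gives [2/(k+1) if k even, 0 if k odd]. Integrating term-by-term (or equivalently evaluating the antiderivative F(x) = 6*x^7/7 + x^6/6 - 7*x^5/5 - 2*x^4 + 3*x^2/2 + x at the endpoints):
  F(1) − F(−1) = 13/105 − (-83/105) = 32/35.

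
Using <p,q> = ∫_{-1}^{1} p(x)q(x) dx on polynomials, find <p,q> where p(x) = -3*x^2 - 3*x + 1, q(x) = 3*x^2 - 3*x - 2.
<p,q> = 22/5

Expand the product: p(x)·q(x) = -9*x^4 + 18*x^2 + 3*x - 2.
∫_{-1}^{1} of each monomial x^k gives [2/(k+1) if k even, 0 if k odd]. Integrating term-by-term (or equivalently evaluating the antiderivative F(x) = -9*x^5/5 + 6*x^3 + 3*x^2/2 - 2*x at the endpoints):
  F(1) − F(−1) = 37/10 − (-7/10) = 22/5.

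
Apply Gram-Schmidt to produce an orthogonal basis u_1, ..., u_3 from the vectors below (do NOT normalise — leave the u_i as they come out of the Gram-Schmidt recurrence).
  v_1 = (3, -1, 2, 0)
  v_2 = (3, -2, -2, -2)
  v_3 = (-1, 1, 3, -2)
Orthogonal basis:
  u_1 = (3, -1, 2, 0)
  u_2 = (3/2, -3/2, -3, -2)
  u_3 = (-26/35, 16/35, 47/35, -102/35)

Apply the Gram-Schmidt recurrence
  u_1 = v_1
  u_i = v_i − Σ_{j<i} ((v_i · u_j) / (u_j · u_j)) · u_j.

Step by step this gives:
  u_1 = (3, -1, 2, 0)
  u_2 = (3/2, -3/2, -3, -2)
  u_3 = (-26/35, 16/35, 47/35, -102/35)

Orthogonality check:
  u_2 · u_1 = 0 (should be 0)
  u_3 · u_1 = 0 (should be 0)
  u_3 · u_2 = 0 (should be 0)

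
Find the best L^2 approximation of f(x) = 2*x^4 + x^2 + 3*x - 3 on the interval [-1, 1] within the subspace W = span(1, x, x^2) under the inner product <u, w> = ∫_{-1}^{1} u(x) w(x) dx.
g(x) = 19*x^2/7 + 3*x - 111/35

The best approximation g ∈ W is the orthogonal projection of f onto W. Writing g = a_0 + a_1 x + a_2 x^2, the coefficients solve the normal equations G · a = b where
  G_{ij} = <φ_i, φ_j> and b_i = <f, φ_i>, with φ_0 = 1, φ_1 = x, φ_2 = x^2.
G =
  [2, 0, 2/3]
  [0, 2/3, 0]
  [2/3, 0, 2/5],
b = (-68/15, 2, -36/35).
Solving gives a_0 = -111/35, a_1 = 3, a_2 = 19/7, so
  g(x) = 19*x^2/7 + 3*x - 111/35.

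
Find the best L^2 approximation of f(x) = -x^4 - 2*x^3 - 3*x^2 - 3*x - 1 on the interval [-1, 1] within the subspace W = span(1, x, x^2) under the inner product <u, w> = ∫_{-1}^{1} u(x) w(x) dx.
g(x) = -27*x^2/7 - 21*x/5 - 32/35

The best approximation g ∈ W is the orthogonal projection of f onto W. Writing g = a_0 + a_1 x + a_2 x^2, the coefficients solve the normal equations G · a = b where
  G_{ij} = <φ_i, φ_j> and b_i = <f, φ_i>, with φ_0 = 1, φ_1 = x, φ_2 = x^2.
G =
  [2, 0, 2/3]
  [0, 2/3, 0]
  [2/3, 0, 2/5],
b = (-22/5, -14/5, -226/105).
Solving gives a_0 = -32/35, a_1 = -21/5, a_2 = -27/7, so
  g(x) = -27*x^2/7 - 21*x/5 - 32/35.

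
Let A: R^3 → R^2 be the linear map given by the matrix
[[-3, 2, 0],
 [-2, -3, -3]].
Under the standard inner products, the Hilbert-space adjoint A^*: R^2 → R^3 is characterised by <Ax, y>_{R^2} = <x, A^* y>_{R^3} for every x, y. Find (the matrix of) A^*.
A^* = A^T =
[[-3, -2],
 [2, -3],
 [0, -3]]

For real matrices with standard dot products, the defining identity <Ax, y> = <x, A^* y> gives (Ax)^T y = x^T (A^*) y, i.e. x^T A^T y = x^T (A^*) y. Since this holds for all x, y, we must have A^* = A^T. Therefore
A^* =
[[-3, -2],
 [2, -3],
 [0, -3]].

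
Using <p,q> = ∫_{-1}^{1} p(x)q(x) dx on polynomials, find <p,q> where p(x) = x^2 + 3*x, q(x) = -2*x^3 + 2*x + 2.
<p,q> = 44/15

Expand the product: p(x)·q(x) = -2*x^5 - 6*x^4 + 2*x^3 + 8*x^2 + 6*x.
∫_{-1}^{1} of each monomial x^k gives [2/(k+1) if k even, 0 if k odd]. Integrating term-by-term (or equivalently evaluating the antiderivative F(x) = -x^6/3 - 6*x^5/5 + x^4/2 + 8*x^3/3 + 3*x^2 at the endpoints):
  F(1) − F(−1) = 139/30 − (17/10) = 44/15.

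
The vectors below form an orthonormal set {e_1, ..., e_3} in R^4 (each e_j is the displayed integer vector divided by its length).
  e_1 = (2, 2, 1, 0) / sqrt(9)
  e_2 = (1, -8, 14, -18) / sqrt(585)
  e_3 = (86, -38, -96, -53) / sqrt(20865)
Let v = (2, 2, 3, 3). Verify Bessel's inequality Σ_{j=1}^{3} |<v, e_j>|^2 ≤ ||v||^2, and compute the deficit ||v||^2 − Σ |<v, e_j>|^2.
Σ |<v, e_j>|^2 = 2194/107; ||v||^2 = 26; deficit = 588/107

Write each e_j = u_j / sqrt(<u_j, u_j>) where u_j is the displayed integer vector. Then <v, e_j> = <v, u_j> / sqrt(<u_j, u_j>), so |<v, e_j>|^2 = <v, u_j>^2 / <u_j, u_j>.
Coefficients: <v, e_1> = 11/sqrt(9), <v, e_2> = -26/sqrt(585), <v, e_3> = -351/sqrt(20865).
Square and sum: Σ |<v, e_j>|^2 = 2194/107.
Compute ||v||^2 = v·v = 26.
Deficit = 26 − 2194/107 = 588/107 ≥ 0, confirming Bessel's inequality. (The deficit equals ||v − Σ <v,e_j> e_j||^2, the squared distance from v to span{e_j}.)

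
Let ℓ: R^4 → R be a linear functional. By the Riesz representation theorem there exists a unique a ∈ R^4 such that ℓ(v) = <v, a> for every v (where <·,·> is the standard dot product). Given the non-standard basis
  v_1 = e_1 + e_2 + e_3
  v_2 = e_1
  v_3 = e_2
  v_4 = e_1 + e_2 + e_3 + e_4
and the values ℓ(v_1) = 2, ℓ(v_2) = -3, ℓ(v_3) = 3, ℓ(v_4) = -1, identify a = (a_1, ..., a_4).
a = (-3, 3, 2, -3)

Write a = (a_1, ..., a_4) in the standard basis. For each basis vector v_i, ℓ(v_i) = <v_i, a> is a linear equation in the a_j's. Collect the n equations into a matrix system V a = ℓ, where row i of V is v_i (expressed in the standard basis). Since V is invertible (lower-triangular with 1s on the diagonal, up to permutation), solve by back-substitution:
  V =
[[1, 1, 1, 0],
 [1, 0, 0, 0],
 [0, 1, 0, 0],
 [1, 1, 1, 1]]
  V a = (2, -3, 3, -1)
Solving gives a = (-3, 3, 2, -3).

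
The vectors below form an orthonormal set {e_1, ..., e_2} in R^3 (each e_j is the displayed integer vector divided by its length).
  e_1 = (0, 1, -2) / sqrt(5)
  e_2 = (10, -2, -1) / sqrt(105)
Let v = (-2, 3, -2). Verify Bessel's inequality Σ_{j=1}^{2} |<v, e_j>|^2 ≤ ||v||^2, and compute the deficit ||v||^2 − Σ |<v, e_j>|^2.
Σ |<v, e_j>|^2 = 107/7; ||v||^2 = 17; deficit = 12/7

Write each e_j = u_j / sqrt(<u_j, u_j>) where u_j is the displayed integer vector. Then <v, e_j> = <v, u_j> / sqrt(<u_j, u_j>), so |<v, e_j>|^2 = <v, u_j>^2 / <u_j, u_j>.
Coefficients: <v, e_1> = 7/sqrt(5), <v, e_2> = -24/sqrt(105).
Square and sum: Σ |<v, e_j>|^2 = 107/7.
Compute ||v||^2 = v·v = 17.
Deficit = 17 − 107/7 = 12/7 ≥ 0, confirming Bessel's inequality. (The deficit equals ||v − Σ <v,e_j> e_j||^2, the squared distance from v to span{e_j}.)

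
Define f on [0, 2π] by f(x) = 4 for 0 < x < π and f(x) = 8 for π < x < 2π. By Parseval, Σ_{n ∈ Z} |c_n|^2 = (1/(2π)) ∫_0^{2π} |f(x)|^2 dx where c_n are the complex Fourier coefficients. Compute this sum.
Σ |c_n|^2 = 40

Parseval equates the L^2 energy of f (normalised by 1/(2π)) with the ℓ^2 sum of its Fourier coefficients: (1/(2π)) ∫_0^{2π} |f|^2 = Σ |c_n|^2.
Compute the left side: (1/(2π)) [∫_0^π 4^2 dx + ∫_π^{2π} 8^2 dx] = (1/(2π)) · (16π + 64π) = (16 + 64)/2 = 40.
So Σ_{n ∈ Z} |c_n|^2 = 40.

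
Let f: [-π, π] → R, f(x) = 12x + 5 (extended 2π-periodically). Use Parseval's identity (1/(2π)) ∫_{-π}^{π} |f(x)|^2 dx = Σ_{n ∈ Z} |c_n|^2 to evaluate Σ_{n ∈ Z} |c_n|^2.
Σ |c_n|^2 = 48π^2 + 25

Expand and integrate term by term over [-π, π]:
  ∫ (12x)^2 dx = 144·(2π^3/3); ∫ 2·12·(5)·x dx = 0 (odd integrand); ∫ 5^2 dx = 25·2π.
So (1/(2π)) ∫_{-π}^{π} (12x + 5)^2 dx = 144π^2/3 + 25 = 48π^2 + 25.
Parseval ⇒ Σ |c_n|^2 = 48π^2 + 25.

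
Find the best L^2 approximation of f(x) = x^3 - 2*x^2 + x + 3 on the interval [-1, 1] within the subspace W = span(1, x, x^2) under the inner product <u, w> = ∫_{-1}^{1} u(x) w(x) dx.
g(x) = -2*x^2 + 8*x/5 + 3

The best approximation g ∈ W is the orthogonal projection of f onto W. Writing g = a_0 + a_1 x + a_2 x^2, the coefficients solve the normal equations G · a = b where
  G_{ij} = <φ_i, φ_j> and b_i = <f, φ_i>, with φ_0 = 1, φ_1 = x, φ_2 = x^2.
G =
  [2, 0, 2/3]
  [0, 2/3, 0]
  [2/3, 0, 2/5],
b = (14/3, 16/15, 6/5).
Solving gives a_0 = 3, a_1 = 8/5, a_2 = -2, so
  g(x) = -2*x^2 + 8*x/5 + 3.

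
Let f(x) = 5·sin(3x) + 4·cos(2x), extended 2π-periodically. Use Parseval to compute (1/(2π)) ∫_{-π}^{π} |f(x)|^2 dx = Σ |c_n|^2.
Σ |c_n|^2 = 41/2

Expand |f|^2 and use orthogonality of {sin(nx), cos(mx)} on [-π, π]:
  ∫_{-π}^{π} sin(nx)^2 dx = π, ∫ cos(mx)^2 dx = π, and cross terms integrate to 0.
So ∫_{-π}^{π} f(x)^2 dx = 5^2 · π + 4^2 · π = (25 + 16)π.
Divide by 2π: (25 + 16)/2 = 41/2.
By Parseval, this equals Σ |c_n|^2.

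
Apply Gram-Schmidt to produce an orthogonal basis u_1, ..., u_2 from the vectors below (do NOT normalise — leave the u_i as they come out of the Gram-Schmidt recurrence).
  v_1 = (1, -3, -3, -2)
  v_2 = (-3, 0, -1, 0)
Orthogonal basis:
  u_1 = (1, -3, -3, -2)
  u_2 = (-3, 0, -1, 0)

Apply the Gram-Schmidt recurrence
  u_1 = v_1
  u_i = v_i − Σ_{j<i} ((v_i · u_j) / (u_j · u_j)) · u_j.

Step by step this gives:
  u_1 = (1, -3, -3, -2)
  u_2 = (-3, 0, -1, 0)

Orthogonality check:
  u_2 · u_1 = 0 (should be 0)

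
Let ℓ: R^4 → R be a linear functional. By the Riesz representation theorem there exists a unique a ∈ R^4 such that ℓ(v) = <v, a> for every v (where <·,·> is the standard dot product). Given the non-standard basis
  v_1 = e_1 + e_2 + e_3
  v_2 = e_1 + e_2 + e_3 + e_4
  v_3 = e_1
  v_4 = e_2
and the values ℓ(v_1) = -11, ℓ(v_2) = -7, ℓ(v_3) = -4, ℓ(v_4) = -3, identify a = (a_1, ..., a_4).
a = (-4, -3, -4, 4)

Write a = (a_1, ..., a_4) in the standard basis. For each basis vector v_i, ℓ(v_i) = <v_i, a> is a linear equation in the a_j's. Collect the n equations into a matrix system V a = ℓ, where row i of V is v_i (expressed in the standard basis). Since V is invertible (lower-triangular with 1s on the diagonal, up to permutation), solve by back-substitution:
  V =
[[1, 1, 1, 0],
 [1, 1, 1, 1],
 [1, 0, 0, 0],
 [0, 1, 0, 0]]
  V a = (-11, -7, -4, -3)
Solving gives a = (-4, -3, -4, 4).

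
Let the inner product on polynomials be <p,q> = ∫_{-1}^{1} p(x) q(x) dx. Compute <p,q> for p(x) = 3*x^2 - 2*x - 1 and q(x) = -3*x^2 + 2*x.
<p,q> = -64/15

Expand the product: p(x)·q(x) = -9*x^4 + 12*x^3 - x^2 - 2*x.
∫_{-1}^{1} of each monomial x^k gives [2/(k+1) if k even, 0 if k odd]. Integrating term-by-term (or equivalently evaluating the antiderivative F(x) = -9*x^5/5 + 3*x^4 - x^3/3 - x^2 at the endpoints):
  F(1) − F(−1) = -2/15 − (62/15) = -64/15.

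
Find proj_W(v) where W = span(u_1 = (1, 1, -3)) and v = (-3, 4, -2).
proj_W(v) = (7/11, 7/11, -21/11)

Set up U = [u_1 | ... | u_1] ∈ R^(3×1). The projector onto W = col(U) is P = U (U^T U)^(-1) U^T.
Compute U^T U =
  [11],
and U^T v = (7).
Solve U^T U · c = U^T v for the coefficients: c = (7/11). The projection is proj_W(v) = U c.
Check: (v - proj_W(v)) · u_1 = 0  (should be 0).
Result: proj_W(v) = (7/11, 7/11, -21/11).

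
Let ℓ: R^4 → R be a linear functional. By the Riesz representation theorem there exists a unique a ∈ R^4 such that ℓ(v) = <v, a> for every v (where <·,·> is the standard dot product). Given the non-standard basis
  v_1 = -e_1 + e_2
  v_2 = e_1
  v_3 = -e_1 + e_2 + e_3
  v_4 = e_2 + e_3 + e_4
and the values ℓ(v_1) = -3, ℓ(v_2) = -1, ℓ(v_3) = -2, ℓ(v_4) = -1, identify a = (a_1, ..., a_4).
a = (-1, -4, 1, 2)

Write a = (a_1, ..., a_4) in the standard basis. For each basis vector v_i, ℓ(v_i) = <v_i, a> is a linear equation in the a_j's. Collect the n equations into a matrix system V a = ℓ, where row i of V is v_i (expressed in the standard basis). Since V is invertible (lower-triangular with 1s on the diagonal, up to permutation), solve by back-substitution:
  V =
[[-1, 1, 0, 0],
 [1, 0, 0, 0],
 [-1, 1, 1, 0],
 [0, 1, 1, 1]]
  V a = (-3, -1, -2, -1)
Solving gives a = (-1, -4, 1, 2).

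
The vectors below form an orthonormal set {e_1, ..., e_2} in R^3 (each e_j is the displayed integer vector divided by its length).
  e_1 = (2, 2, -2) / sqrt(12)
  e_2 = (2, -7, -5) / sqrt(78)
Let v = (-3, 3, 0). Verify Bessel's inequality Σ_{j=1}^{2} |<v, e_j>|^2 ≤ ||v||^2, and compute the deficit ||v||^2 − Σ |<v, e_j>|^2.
Σ |<v, e_j>|^2 = 243/26; ||v||^2 = 18; deficit = 225/26

Write each e_j = u_j / sqrt(<u_j, u_j>) where u_j is the displayed integer vector. Then <v, e_j> = <v, u_j> / sqrt(<u_j, u_j>), so |<v, e_j>|^2 = <v, u_j>^2 / <u_j, u_j>.
Coefficients: <v, e_1> = 0/sqrt(12), <v, e_2> = -27/sqrt(78).
Square and sum: Σ |<v, e_j>|^2 = 243/26.
Compute ||v||^2 = v·v = 18.
Deficit = 18 − 243/26 = 225/26 ≥ 0, confirming Bessel's inequality. (The deficit equals ||v − Σ <v,e_j> e_j||^2, the squared distance from v to span{e_j}.)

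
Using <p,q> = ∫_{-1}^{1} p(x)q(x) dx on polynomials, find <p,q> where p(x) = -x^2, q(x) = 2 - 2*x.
<p,q> = -4/3

Expand the product: p(x)·q(x) = 2*x^3 - 2*x^2.
∫_{-1}^{1} of each monomial x^k gives [2/(k+1) if k even, 0 if k odd]. Integrating term-by-term (or equivalently evaluating the antiderivative F(x) = x^4/2 - 2*x^3/3 at the endpoints):
  F(1) − F(−1) = -1/6 − (7/6) = -4/3.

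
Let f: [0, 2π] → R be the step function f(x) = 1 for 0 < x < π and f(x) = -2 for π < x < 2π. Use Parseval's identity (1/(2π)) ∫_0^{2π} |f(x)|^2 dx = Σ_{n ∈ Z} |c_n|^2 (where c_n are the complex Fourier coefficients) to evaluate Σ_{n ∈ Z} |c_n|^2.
Σ |c_n|^2 = 5/2

Parseval equates the L^2 energy of f (normalised by 1/(2π)) with the ℓ^2 sum of its Fourier coefficients: (1/(2π)) ∫_0^{2π} |f|^2 = Σ |c_n|^2.
Compute the left side: (1/(2π)) [∫_0^π 1^2 dx + ∫_π^{2π} (-2)^2 dx] = (1/(2π)) · (1π + 4π) = (1 + 4)/2 = 5/2.
So Σ_{n ∈ Z} |c_n|^2 = 5/2.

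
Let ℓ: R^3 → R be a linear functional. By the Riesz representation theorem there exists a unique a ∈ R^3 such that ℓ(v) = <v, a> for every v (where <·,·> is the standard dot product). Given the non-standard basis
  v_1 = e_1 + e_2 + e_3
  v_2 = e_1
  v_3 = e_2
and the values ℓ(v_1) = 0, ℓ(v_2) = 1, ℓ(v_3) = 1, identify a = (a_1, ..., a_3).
a = (1, 1, -2)

Write a = (a_1, ..., a_3) in the standard basis. For each basis vector v_i, ℓ(v_i) = <v_i, a> is a linear equation in the a_j's. Collect the n equations into a matrix system V a = ℓ, where row i of V is v_i (expressed in the standard basis). Since V is invertible (lower-triangular with 1s on the diagonal, up to permutation), solve by back-substitution:
  V =
[[1, 1, 1],
 [1, 0, 0],
 [0, 1, 0]]
  V a = (0, 1, 1)
Solving gives a = (1, 1, -2).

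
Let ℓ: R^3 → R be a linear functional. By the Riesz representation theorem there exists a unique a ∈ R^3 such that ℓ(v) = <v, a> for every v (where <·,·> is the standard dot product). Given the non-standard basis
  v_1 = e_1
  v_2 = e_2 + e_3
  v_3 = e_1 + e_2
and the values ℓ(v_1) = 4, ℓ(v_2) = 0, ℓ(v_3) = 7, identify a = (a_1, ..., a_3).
a = (4, 3, -3)

Write a = (a_1, ..., a_3) in the standard basis. For each basis vector v_i, ℓ(v_i) = <v_i, a> is a linear equation in the a_j's. Collect the n equations into a matrix system V a = ℓ, where row i of V is v_i (expressed in the standard basis). Since V is invertible (lower-triangular with 1s on the diagonal, up to permutation), solve by back-substitution:
  V =
[[1, 0, 0],
 [0, 1, 1],
 [1, 1, 0]]
  V a = (4, 0, 7)
Solving gives a = (4, 3, -3).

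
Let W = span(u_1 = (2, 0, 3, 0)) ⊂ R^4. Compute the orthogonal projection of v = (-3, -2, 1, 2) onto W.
proj_W(v) = (-6/13, 0, -9/13, 0)

Set up U = [u_1 | ... | u_1] ∈ R^(4×1). The projector onto W = col(U) is P = U (U^T U)^(-1) U^T.
Compute U^T U =
  [13],
and U^T v = (-3).
Solve U^T U · c = U^T v for the coefficients: c = (-3/13). The projection is proj_W(v) = U c.
Check: (v - proj_W(v)) · u_1 = 0  (should be 0).
Result: proj_W(v) = (-6/13, 0, -9/13, 0).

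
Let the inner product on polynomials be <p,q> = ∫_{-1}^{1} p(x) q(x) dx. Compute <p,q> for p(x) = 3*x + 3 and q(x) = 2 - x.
<p,q> = 10

Expand the product: p(x)·q(x) = -3*x^2 + 3*x + 6.
∫_{-1}^{1} of each monomial x^k gives [2/(k+1) if k even, 0 if k odd]. Integrating term-by-term (or equivalently evaluating the antiderivative F(x) = -x^3 + 3*x^2/2 + 6*x at the endpoints):
  F(1) − F(−1) = 13/2 − (-7/2) = 10.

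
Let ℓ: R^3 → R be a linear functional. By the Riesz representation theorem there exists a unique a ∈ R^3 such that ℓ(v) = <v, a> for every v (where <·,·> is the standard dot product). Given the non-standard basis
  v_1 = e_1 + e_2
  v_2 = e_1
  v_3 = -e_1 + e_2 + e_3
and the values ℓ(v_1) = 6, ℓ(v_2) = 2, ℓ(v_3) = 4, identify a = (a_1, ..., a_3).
a = (2, 4, 2)

Write a = (a_1, ..., a_3) in the standard basis. For each basis vector v_i, ℓ(v_i) = <v_i, a> is a linear equation in the a_j's. Collect the n equations into a matrix system V a = ℓ, where row i of V is v_i (expressed in the standard basis). Since V is invertible (lower-triangular with 1s on the diagonal, up to permutation), solve by back-substitution:
  V =
[[1, 1, 0],
 [1, 0, 0],
 [-1, 1, 1]]
  V a = (6, 2, 4)
Solving gives a = (2, 4, 2).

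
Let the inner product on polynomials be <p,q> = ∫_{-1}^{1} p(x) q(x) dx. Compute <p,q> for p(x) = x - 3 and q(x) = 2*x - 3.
<p,q> = 58/3

Expand the product: p(x)·q(x) = 2*x^2 - 9*x + 9.
∫_{-1}^{1} of each monomial x^k gives [2/(k+1) if k even, 0 if k odd]. Integrating term-by-term (or equivalently evaluating the antiderivative F(x) = 2*x^3/3 - 9*x^2/2 + 9*x at the endpoints):
  F(1) − F(−1) = 31/6 − (-85/6) = 58/3.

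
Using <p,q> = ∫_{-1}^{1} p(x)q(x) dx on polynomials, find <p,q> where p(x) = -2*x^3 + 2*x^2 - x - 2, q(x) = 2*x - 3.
<p,q> = 76/15

Expand the product: p(x)·q(x) = -4*x^4 + 10*x^3 - 8*x^2 - x + 6.
∫_{-1}^{1} of each monomial x^k gives [2/(k+1) if k even, 0 if k odd]. Integrating term-by-term (or equivalently evaluating the antiderivative F(x) = -4*x^5/5 + 5*x^4/2 - 8*x^3/3 - x^2/2 + 6*x at the endpoints):
  F(1) − F(−1) = 68/15 − (-8/15) = 76/15.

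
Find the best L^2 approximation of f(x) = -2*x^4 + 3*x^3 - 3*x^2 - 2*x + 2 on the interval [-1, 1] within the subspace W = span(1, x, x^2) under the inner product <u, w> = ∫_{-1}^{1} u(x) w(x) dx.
g(x) = -33*x^2/7 - x/5 + 76/35

The best approximation g ∈ W is the orthogonal projection of f onto W. Writing g = a_0 + a_1 x + a_2 x^2, the coefficients solve the normal equations G · a = b where
  G_{ij} = <φ_i, φ_j> and b_i = <f, φ_i>, with φ_0 = 1, φ_1 = x, φ_2 = x^2.
G =
  [2, 0, 2/3]
  [0, 2/3, 0]
  [2/3, 0, 2/5],
b = (6/5, -2/15, -46/105).
Solving gives a_0 = 76/35, a_1 = -1/5, a_2 = -33/7, so
  g(x) = -33*x^2/7 - x/5 + 76/35.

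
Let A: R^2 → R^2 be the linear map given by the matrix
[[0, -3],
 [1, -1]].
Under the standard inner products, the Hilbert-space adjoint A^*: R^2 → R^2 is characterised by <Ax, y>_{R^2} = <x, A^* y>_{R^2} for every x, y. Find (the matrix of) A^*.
A^* = A^T =
[[0, 1],
 [-3, -1]]

For real matrices with standard dot products, the defining identity <Ax, y> = <x, A^* y> gives (Ax)^T y = x^T (A^*) y, i.e. x^T A^T y = x^T (A^*) y. Since this holds for all x, y, we must have A^* = A^T. Therefore
A^* =
[[0, 1],
 [-3, -1]].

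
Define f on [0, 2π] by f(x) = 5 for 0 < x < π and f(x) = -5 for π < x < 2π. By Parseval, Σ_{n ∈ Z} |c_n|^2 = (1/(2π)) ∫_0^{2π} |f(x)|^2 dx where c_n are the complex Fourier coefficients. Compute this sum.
Σ |c_n|^2 = 25

Parseval equates the L^2 energy of f (normalised by 1/(2π)) with the ℓ^2 sum of its Fourier coefficients: (1/(2π)) ∫_0^{2π} |f|^2 = Σ |c_n|^2.
Compute the left side: (1/(2π)) [∫_0^π 5^2 dx + ∫_π^{2π} (-5)^2 dx] = (1/(2π)) · (25π + 25π) = (25 + 25)/2 = 25.
So Σ_{n ∈ Z} |c_n|^2 = 25.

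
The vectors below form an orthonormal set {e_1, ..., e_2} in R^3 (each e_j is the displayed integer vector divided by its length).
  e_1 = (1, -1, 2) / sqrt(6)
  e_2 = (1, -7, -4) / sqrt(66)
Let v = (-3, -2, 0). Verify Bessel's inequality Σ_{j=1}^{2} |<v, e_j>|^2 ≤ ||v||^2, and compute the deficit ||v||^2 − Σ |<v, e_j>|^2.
Σ |<v, e_j>|^2 = 2; ||v||^2 = 13; deficit = 11

Write each e_j = u_j / sqrt(<u_j, u_j>) where u_j is the displayed integer vector. Then <v, e_j> = <v, u_j> / sqrt(<u_j, u_j>), so |<v, e_j>|^2 = <v, u_j>^2 / <u_j, u_j>.
Coefficients: <v, e_1> = -1/sqrt(6), <v, e_2> = 11/sqrt(66).
Square and sum: Σ |<v, e_j>|^2 = 2.
Compute ||v||^2 = v·v = 13.
Deficit = 13 − 2 = 11 ≥ 0, confirming Bessel's inequality. (The deficit equals ||v − Σ <v,e_j> e_j||^2, the squared distance from v to span{e_j}.)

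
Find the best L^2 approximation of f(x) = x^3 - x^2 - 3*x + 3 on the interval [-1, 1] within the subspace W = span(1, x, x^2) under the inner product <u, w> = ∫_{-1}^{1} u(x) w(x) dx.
g(x) = -x^2 - 12*x/5 + 3

The best approximation g ∈ W is the orthogonal projection of f onto W. Writing g = a_0 + a_1 x + a_2 x^2, the coefficients solve the normal equations G · a = b where
  G_{ij} = <φ_i, φ_j> and b_i = <f, φ_i>, with φ_0 = 1, φ_1 = x, φ_2 = x^2.
G =
  [2, 0, 2/3]
  [0, 2/3, 0]
  [2/3, 0, 2/5],
b = (16/3, -8/5, 8/5).
Solving gives a_0 = 3, a_1 = -12/5, a_2 = -1, so
  g(x) = -x^2 - 12*x/5 + 3.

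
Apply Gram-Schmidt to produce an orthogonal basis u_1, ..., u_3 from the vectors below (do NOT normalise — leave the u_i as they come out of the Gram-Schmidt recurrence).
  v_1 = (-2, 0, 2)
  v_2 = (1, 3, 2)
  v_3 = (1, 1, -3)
Orthogonal basis:
  u_1 = (-2, 0, 2)
  u_2 = (3/2, 3, 3/2)
  u_3 = (-1, 1, -1)

Apply the Gram-Schmidt recurrence
  u_1 = v_1
  u_i = v_i − Σ_{j<i} ((v_i · u_j) / (u_j · u_j)) · u_j.

Step by step this gives:
  u_1 = (-2, 0, 2)
  u_2 = (3/2, 3, 3/2)
  u_3 = (-1, 1, -1)

Orthogonality check:
  u_2 · u_1 = 0 (should be 0)
  u_3 · u_1 = 0 (should be 0)
  u_3 · u_2 = 0 (should be 0)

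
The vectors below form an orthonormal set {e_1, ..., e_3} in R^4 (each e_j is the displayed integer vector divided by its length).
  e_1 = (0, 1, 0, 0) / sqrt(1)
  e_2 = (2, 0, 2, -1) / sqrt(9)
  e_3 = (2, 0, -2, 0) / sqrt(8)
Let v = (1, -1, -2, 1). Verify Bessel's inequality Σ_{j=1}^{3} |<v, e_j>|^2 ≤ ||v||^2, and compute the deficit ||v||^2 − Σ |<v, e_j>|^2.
Σ |<v, e_j>|^2 = 13/2; ||v||^2 = 7; deficit = 1/2

Write each e_j = u_j / sqrt(<u_j, u_j>) where u_j is the displayed integer vector. Then <v, e_j> = <v, u_j> / sqrt(<u_j, u_j>), so |<v, e_j>|^2 = <v, u_j>^2 / <u_j, u_j>.
Coefficients: <v, e_1> = -1/sqrt(1), <v, e_2> = -3/sqrt(9), <v, e_3> = 6/sqrt(8).
Square and sum: Σ |<v, e_j>|^2 = 13/2.
Compute ||v||^2 = v·v = 7.
Deficit = 7 − 13/2 = 1/2 ≥ 0, confirming Bessel's inequality. (The deficit equals ||v − Σ <v,e_j> e_j||^2, the squared distance from v to span{e_j}.)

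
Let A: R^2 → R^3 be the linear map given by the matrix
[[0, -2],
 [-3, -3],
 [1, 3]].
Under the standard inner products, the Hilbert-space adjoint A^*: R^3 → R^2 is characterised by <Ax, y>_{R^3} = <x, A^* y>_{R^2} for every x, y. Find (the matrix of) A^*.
A^* = A^T =
[[0, -3, 1],
 [-2, -3, 3]]

For real matrices with standard dot products, the defining identity <Ax, y> = <x, A^* y> gives (Ax)^T y = x^T (A^*) y, i.e. x^T A^T y = x^T (A^*) y. Since this holds for all x, y, we must have A^* = A^T. Therefore
A^* =
[[0, -3, 1],
 [-2, -3, 3]].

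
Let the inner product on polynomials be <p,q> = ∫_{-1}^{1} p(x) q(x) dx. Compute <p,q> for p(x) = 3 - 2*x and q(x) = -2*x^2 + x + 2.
<p,q> = 20/3

Expand the product: p(x)·q(x) = 4*x^3 - 8*x^2 - x + 6.
∫_{-1}^{1} of each monomial x^k gives [2/(k+1) if k even, 0 if k odd]. Integrating term-by-term (or equivalently evaluating the antiderivative F(x) = x^4 - 8*x^3/3 - x^2/2 + 6*x at the endpoints):
  F(1) − F(−1) = 23/6 − (-17/6) = 20/3.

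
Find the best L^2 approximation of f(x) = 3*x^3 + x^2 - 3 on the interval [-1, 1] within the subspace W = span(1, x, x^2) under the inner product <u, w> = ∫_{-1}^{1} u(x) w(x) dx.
g(x) = x^2 + 9*x/5 - 3

The best approximation g ∈ W is the orthogonal projection of f onto W. Writing g = a_0 + a_1 x + a_2 x^2, the coefficients solve the normal equations G · a = b where
  G_{ij} = <φ_i, φ_j> and b_i = <f, φ_i>, with φ_0 = 1, φ_1 = x, φ_2 = x^2.
G =
  [2, 0, 2/3]
  [0, 2/3, 0]
  [2/3, 0, 2/5],
b = (-16/3, 6/5, -8/5).
Solving gives a_0 = -3, a_1 = 9/5, a_2 = 1, so
  g(x) = x^2 + 9*x/5 - 3.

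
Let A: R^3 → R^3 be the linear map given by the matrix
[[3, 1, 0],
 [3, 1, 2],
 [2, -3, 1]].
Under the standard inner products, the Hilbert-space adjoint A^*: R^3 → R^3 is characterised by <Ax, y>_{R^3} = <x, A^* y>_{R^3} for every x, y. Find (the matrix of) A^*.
A^* = A^T =
[[3, 3, 2],
 [1, 1, -3],
 [0, 2, 1]]

For real matrices with standard dot products, the defining identity <Ax, y> = <x, A^* y> gives (Ax)^T y = x^T (A^*) y, i.e. x^T A^T y = x^T (A^*) y. Since this holds for all x, y, we must have A^* = A^T. Therefore
A^* =
[[3, 3, 2],
 [1, 1, -3],
 [0, 2, 1]].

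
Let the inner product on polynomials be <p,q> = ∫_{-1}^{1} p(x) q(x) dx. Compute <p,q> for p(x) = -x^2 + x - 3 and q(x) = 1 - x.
<p,q> = -22/3

Expand the product: p(x)·q(x) = x^3 - 2*x^2 + 4*x - 3.
∫_{-1}^{1} of each monomial x^k gives [2/(k+1) if k even, 0 if k odd]. Integrating term-by-term (or equivalently evaluating the antiderivative F(x) = x^4/4 - 2*x^3/3 + 2*x^2 - 3*x at the endpoints):
  F(1) − F(−1) = -17/12 − (71/12) = -22/3.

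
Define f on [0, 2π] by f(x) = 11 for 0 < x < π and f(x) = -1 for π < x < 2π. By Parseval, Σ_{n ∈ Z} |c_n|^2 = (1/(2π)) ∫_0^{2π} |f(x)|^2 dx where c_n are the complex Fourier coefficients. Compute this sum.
Σ |c_n|^2 = 61

Parseval equates the L^2 energy of f (normalised by 1/(2π)) with the ℓ^2 sum of its Fourier coefficients: (1/(2π)) ∫_0^{2π} |f|^2 = Σ |c_n|^2.
Compute the left side: (1/(2π)) [∫_0^π 11^2 dx + ∫_π^{2π} (-1)^2 dx] = (1/(2π)) · (121π + 1π) = (121 + 1)/2 = 61.
So Σ_{n ∈ Z} |c_n|^2 = 61.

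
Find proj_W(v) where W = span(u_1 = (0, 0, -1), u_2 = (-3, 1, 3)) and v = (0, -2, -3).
proj_W(v) = (3/5, -1/5, -3)

Set up U = [u_1 | ... | u_2] ∈ R^(3×2). The projector onto W = col(U) is P = U (U^T U)^(-1) U^T.
Compute U^T U =
  [1, -3]
  [-3, 19],
and U^T v = (3, -11).
Solve U^T U · c = U^T v for the coefficients: c = (12/5, -1/5). The projection is proj_W(v) = U c.
Check: (v - proj_W(v)) · u_1 = 0  (should be 0).
Check: (v - proj_W(v)) · u_2 = 0  (should be 0).
Result: proj_W(v) = (3/5, -1/5, -3).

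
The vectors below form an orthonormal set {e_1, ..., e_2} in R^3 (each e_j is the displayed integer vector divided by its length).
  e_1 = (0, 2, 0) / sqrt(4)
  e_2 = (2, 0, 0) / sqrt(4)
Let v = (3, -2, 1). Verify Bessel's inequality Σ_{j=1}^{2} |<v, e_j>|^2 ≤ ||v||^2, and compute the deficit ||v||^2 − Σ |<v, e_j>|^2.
Σ |<v, e_j>|^2 = 13; ||v||^2 = 14; deficit = 1

Write each e_j = u_j / sqrt(<u_j, u_j>) where u_j is the displayed integer vector. Then <v, e_j> = <v, u_j> / sqrt(<u_j, u_j>), so |<v, e_j>|^2 = <v, u_j>^2 / <u_j, u_j>.
Coefficients: <v, e_1> = -4/sqrt(4), <v, e_2> = 6/sqrt(4).
Square and sum: Σ |<v, e_j>|^2 = 13.
Compute ||v||^2 = v·v = 14.
Deficit = 14 − 13 = 1 ≥ 0, confirming Bessel's inequality. (The deficit equals ||v − Σ <v,e_j> e_j||^2, the squared distance from v to span{e_j}.)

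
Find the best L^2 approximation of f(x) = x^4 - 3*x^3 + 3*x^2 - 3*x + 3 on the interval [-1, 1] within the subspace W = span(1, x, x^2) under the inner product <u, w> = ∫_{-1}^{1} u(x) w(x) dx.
g(x) = 27*x^2/7 - 24*x/5 + 102/35

The best approximation g ∈ W is the orthogonal projection of f onto W. Writing g = a_0 + a_1 x + a_2 x^2, the coefficients solve the normal equations G · a = b where
  G_{ij} = <φ_i, φ_j> and b_i = <f, φ_i>, with φ_0 = 1, φ_1 = x, φ_2 = x^2.
G =
  [2, 0, 2/3]
  [0, 2/3, 0]
  [2/3, 0, 2/5],
b = (42/5, -16/5, 122/35).
Solving gives a_0 = 102/35, a_1 = -24/5, a_2 = 27/7, so
  g(x) = 27*x^2/7 - 24*x/5 + 102/35.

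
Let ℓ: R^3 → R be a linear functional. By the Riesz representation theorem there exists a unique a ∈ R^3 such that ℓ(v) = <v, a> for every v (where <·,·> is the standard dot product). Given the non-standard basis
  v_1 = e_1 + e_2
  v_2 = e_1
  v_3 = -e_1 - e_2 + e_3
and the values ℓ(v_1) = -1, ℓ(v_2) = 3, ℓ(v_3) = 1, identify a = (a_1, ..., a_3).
a = (3, -4, 0)

Write a = (a_1, ..., a_3) in the standard basis. For each basis vector v_i, ℓ(v_i) = <v_i, a> is a linear equation in the a_j's. Collect the n equations into a matrix system V a = ℓ, where row i of V is v_i (expressed in the standard basis). Since V is invertible (lower-triangular with 1s on the diagonal, up to permutation), solve by back-substitution:
  V =
[[1, 1, 0],
 [1, 0, 0],
 [-1, -1, 1]]
  V a = (-1, 3, 1)
Solving gives a = (3, -4, 0).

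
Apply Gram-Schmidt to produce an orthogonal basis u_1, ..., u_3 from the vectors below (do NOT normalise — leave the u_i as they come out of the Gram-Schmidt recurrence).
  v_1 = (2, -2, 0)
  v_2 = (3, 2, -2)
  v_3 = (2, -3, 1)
Orthogonal basis:
  u_1 = (2, -2, 0)
  u_2 = (5/2, 5/2, -2)
  u_3 = (2/11, 2/11, 5/11)

Apply the Gram-Schmidt recurrence
  u_1 = v_1
  u_i = v_i − Σ_{j<i} ((v_i · u_j) / (u_j · u_j)) · u_j.

Step by step this gives:
  u_1 = (2, -2, 0)
  u_2 = (5/2, 5/2, -2)
  u_3 = (2/11, 2/11, 5/11)

Orthogonality check:
  u_2 · u_1 = 0 (should be 0)
  u_3 · u_1 = 0 (should be 0)
  u_3 · u_2 = 0 (should be 0)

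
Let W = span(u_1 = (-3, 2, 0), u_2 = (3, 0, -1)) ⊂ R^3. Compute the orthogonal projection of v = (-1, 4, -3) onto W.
proj_W(v) = (-33/49, 220/49, -99/49)

Set up U = [u_1 | ... | u_2] ∈ R^(3×2). The projector onto W = col(U) is P = U (U^T U)^(-1) U^T.
Compute U^T U =
  [13, -9]
  [-9, 10],
and U^T v = (11, 0).
Solve U^T U · c = U^T v for the coefficients: c = (110/49, 99/49). The projection is proj_W(v) = U c.
Check: (v - proj_W(v)) · u_1 = 0  (should be 0).
Check: (v - proj_W(v)) · u_2 = 0  (should be 0).
Result: proj_W(v) = (-33/49, 220/49, -99/49).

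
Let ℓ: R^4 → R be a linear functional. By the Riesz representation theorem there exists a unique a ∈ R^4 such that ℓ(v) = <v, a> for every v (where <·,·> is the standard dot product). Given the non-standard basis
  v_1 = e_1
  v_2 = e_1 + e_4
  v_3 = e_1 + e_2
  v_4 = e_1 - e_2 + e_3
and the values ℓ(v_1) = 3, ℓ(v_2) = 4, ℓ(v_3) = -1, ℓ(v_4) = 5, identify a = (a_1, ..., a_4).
a = (3, -4, -2, 1)

Write a = (a_1, ..., a_4) in the standard basis. For each basis vector v_i, ℓ(v_i) = <v_i, a> is a linear equation in the a_j's. Collect the n equations into a matrix system V a = ℓ, where row i of V is v_i (expressed in the standard basis). Since V is invertible (lower-triangular with 1s on the diagonal, up to permutation), solve by back-substitution:
  V =
[[1, 0, 0, 0],
 [1, 0, 0, 1],
 [1, 1, 0, 0],
 [1, -1, 1, 0]]
  V a = (3, 4, -1, 5)
Solving gives a = (3, -4, -2, 1).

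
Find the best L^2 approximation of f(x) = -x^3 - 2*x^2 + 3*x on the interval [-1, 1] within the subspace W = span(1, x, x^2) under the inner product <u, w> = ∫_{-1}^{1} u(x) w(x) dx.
g(x) = -2*x^2 + 12*x/5

The best approximation g ∈ W is the orthogonal projection of f onto W. Writing g = a_0 + a_1 x + a_2 x^2, the coefficients solve the normal equations G · a = b where
  G_{ij} = <φ_i, φ_j> and b_i = <f, φ_i>, with φ_0 = 1, φ_1 = x, φ_2 = x^2.
G =
  [2, 0, 2/3]
  [0, 2/3, 0]
  [2/3, 0, 2/5],
b = (-4/3, 8/5, -4/5).
Solving gives a_0 = 0, a_1 = 12/5, a_2 = -2, so
  g(x) = -2*x^2 + 12*x/5.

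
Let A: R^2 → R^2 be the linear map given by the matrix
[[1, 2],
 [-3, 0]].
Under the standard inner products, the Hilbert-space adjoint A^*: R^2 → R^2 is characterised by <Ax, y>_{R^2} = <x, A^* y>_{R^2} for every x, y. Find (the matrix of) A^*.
A^* = A^T =
[[1, -3],
 [2, 0]]

For real matrices with standard dot products, the defining identity <Ax, y> = <x, A^* y> gives (Ax)^T y = x^T (A^*) y, i.e. x^T A^T y = x^T (A^*) y. Since this holds for all x, y, we must have A^* = A^T. Therefore
A^* =
[[1, -3],
 [2, 0]].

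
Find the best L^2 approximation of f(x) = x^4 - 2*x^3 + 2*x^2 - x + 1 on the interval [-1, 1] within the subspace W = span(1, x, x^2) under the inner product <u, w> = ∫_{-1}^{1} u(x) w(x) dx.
g(x) = 20*x^2/7 - 11*x/5 + 32/35

The best approximation g ∈ W is the orthogonal projection of f onto W. Writing g = a_0 + a_1 x + a_2 x^2, the coefficients solve the normal equations G · a = b where
  G_{ij} = <φ_i, φ_j> and b_i = <f, φ_i>, with φ_0 = 1, φ_1 = x, φ_2 = x^2.
G =
  [2, 0, 2/3]
  [0, 2/3, 0]
  [2/3, 0, 2/5],
b = (56/15, -22/15, 184/105).
Solving gives a_0 = 32/35, a_1 = -11/5, a_2 = 20/7, so
  g(x) = 20*x^2/7 - 11*x/5 + 32/35.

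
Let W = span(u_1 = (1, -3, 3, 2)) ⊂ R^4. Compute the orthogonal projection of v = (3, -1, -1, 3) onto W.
proj_W(v) = (9/23, -27/23, 27/23, 18/23)

Set up U = [u_1 | ... | u_1] ∈ R^(4×1). The projector onto W = col(U) is P = U (U^T U)^(-1) U^T.
Compute U^T U =
  [23],
and U^T v = (9).
Solve U^T U · c = U^T v for the coefficients: c = (9/23). The projection is proj_W(v) = U c.
Check: (v - proj_W(v)) · u_1 = 0  (should be 0).
Result: proj_W(v) = (9/23, -27/23, 27/23, 18/23).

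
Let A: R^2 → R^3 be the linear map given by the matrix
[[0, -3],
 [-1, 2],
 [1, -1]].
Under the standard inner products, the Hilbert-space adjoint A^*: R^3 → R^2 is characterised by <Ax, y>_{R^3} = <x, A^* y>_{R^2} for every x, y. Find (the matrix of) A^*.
A^* = A^T =
[[0, -1, 1],
 [-3, 2, -1]]

For real matrices with standard dot products, the defining identity <Ax, y> = <x, A^* y> gives (Ax)^T y = x^T (A^*) y, i.e. x^T A^T y = x^T (A^*) y. Since this holds for all x, y, we must have A^* = A^T. Therefore
A^* =
[[0, -1, 1],
 [-3, 2, -1]].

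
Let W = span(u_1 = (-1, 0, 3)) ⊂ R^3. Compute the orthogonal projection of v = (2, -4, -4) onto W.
proj_W(v) = (7/5, 0, -21/5)

Set up U = [u_1 | ... | u_1] ∈ R^(3×1). The projector onto W = col(U) is P = U (U^T U)^(-1) U^T.
Compute U^T U =
  [10],
and U^T v = (-14).
Solve U^T U · c = U^T v for the coefficients: c = (-7/5). The projection is proj_W(v) = U c.
Check: (v - proj_W(v)) · u_1 = 0  (should be 0).
Result: proj_W(v) = (7/5, 0, -21/5).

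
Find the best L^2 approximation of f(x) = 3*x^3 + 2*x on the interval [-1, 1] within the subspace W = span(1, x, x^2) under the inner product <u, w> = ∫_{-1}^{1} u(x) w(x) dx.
g(x) = 19*x/5

The best approximation g ∈ W is the orthogonal projection of f onto W. Writing g = a_0 + a_1 x + a_2 x^2, the coefficients solve the normal equations G · a = b where
  G_{ij} = <φ_i, φ_j> and b_i = <f, φ_i>, with φ_0 = 1, φ_1 = x, φ_2 = x^2.
G =
  [2, 0, 2/3]
  [0, 2/3, 0]
  [2/3, 0, 2/5],
b = (0, 38/15, 0).
Solving gives a_0 = 0, a_1 = 19/5, a_2 = 0, so
  g(x) = 19*x/5.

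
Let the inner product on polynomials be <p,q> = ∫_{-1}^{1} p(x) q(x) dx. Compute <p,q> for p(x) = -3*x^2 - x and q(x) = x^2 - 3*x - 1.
<p,q> = 14/5

Expand the product: p(x)·q(x) = -3*x^4 + 8*x^3 + 6*x^2 + x.
∫_{-1}^{1} of each monomial x^k gives [2/(k+1) if k even, 0 if k odd]. Integrating term-by-term (or equivalently evaluating the antiderivative F(x) = -3*x^5/5 + 2*x^4 + 2*x^3 + x^2/2 at the endpoints):
  F(1) − F(−1) = 39/10 − (11/10) = 14/5.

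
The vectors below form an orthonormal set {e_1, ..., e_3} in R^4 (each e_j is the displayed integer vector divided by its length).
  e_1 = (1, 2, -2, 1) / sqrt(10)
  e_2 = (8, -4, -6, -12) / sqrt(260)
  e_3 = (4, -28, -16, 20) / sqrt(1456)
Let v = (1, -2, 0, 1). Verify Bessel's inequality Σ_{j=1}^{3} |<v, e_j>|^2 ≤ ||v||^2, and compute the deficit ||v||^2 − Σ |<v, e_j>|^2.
Σ |<v, e_j>|^2 = 34/7; ||v||^2 = 6; deficit = 8/7

Write each e_j = u_j / sqrt(<u_j, u_j>) where u_j is the displayed integer vector. Then <v, e_j> = <v, u_j> / sqrt(<u_j, u_j>), so |<v, e_j>|^2 = <v, u_j>^2 / <u_j, u_j>.
Coefficients: <v, e_1> = -2/sqrt(10), <v, e_2> = 4/sqrt(260), <v, e_3> = 80/sqrt(1456).
Square and sum: Σ |<v, e_j>|^2 = 34/7.
Compute ||v||^2 = v·v = 6.
Deficit = 6 − 34/7 = 8/7 ≥ 0, confirming Bessel's inequality. (The deficit equals ||v − Σ <v,e_j> e_j||^2, the squared distance from v to span{e_j}.)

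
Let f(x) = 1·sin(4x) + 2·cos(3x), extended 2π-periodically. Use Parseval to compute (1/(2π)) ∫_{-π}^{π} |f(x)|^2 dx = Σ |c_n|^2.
Σ |c_n|^2 = 5/2

Expand |f|^2 and use orthogonality of {sin(nx), cos(mx)} on [-π, π]:
  ∫_{-π}^{π} sin(nx)^2 dx = π, ∫ cos(mx)^2 dx = π, and cross terms integrate to 0.
So ∫_{-π}^{π} f(x)^2 dx = 1^2 · π + 2^2 · π = (1 + 4)π.
Divide by 2π: (1 + 4)/2 = 5/2.
By Parseval, this equals Σ |c_n|^2.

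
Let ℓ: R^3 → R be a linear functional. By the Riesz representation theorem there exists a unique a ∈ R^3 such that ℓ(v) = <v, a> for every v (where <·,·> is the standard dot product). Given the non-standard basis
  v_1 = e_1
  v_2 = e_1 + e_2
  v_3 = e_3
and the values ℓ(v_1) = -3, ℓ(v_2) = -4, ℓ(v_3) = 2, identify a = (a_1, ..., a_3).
a = (-3, -1, 2)

Write a = (a_1, ..., a_3) in the standard basis. For each basis vector v_i, ℓ(v_i) = <v_i, a> is a linear equation in the a_j's. Collect the n equations into a matrix system V a = ℓ, where row i of V is v_i (expressed in the standard basis). Since V is invertible (lower-triangular with 1s on the diagonal, up to permutation), solve by back-substitution:
  V =
[[1, 0, 0],
 [1, 1, 0],
 [0, 0, 1]]
  V a = (-3, -4, 2)
Solving gives a = (-3, -1, 2).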